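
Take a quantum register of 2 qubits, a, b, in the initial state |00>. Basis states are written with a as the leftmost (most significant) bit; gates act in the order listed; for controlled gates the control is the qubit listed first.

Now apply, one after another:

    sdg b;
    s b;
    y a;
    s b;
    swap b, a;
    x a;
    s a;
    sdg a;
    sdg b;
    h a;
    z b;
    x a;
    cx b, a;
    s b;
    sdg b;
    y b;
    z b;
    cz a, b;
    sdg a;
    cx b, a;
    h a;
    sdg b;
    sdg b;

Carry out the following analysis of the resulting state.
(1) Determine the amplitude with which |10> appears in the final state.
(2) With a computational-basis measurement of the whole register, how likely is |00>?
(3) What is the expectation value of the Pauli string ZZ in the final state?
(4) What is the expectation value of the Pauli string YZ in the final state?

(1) The amplitude on |10> is 1/2 + I/2.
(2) The probability of measuring |00> is 1/2.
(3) The expectation value of ZZ is 0.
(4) In the final state, YZ has expectation -1.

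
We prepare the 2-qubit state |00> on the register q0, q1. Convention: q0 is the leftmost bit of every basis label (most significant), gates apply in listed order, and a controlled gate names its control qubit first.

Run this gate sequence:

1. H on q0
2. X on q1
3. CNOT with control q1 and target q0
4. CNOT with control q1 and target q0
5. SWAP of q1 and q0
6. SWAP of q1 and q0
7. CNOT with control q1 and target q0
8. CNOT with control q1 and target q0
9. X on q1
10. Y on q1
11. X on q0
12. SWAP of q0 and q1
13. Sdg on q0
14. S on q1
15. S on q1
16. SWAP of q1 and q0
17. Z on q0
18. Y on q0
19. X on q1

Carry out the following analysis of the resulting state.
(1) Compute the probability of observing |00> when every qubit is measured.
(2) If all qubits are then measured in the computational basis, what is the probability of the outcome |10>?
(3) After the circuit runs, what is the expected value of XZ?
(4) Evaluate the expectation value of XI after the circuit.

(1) A full measurement returns |00> with probability 1/2. Key observation: steps 2-9 multiply out to the identity, so the circuit reduces to the remaining gates.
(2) A full measurement returns |10> with probability 1/2.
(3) In the final state, XZ has expectation -1.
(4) In the final state, XI has expectation -1.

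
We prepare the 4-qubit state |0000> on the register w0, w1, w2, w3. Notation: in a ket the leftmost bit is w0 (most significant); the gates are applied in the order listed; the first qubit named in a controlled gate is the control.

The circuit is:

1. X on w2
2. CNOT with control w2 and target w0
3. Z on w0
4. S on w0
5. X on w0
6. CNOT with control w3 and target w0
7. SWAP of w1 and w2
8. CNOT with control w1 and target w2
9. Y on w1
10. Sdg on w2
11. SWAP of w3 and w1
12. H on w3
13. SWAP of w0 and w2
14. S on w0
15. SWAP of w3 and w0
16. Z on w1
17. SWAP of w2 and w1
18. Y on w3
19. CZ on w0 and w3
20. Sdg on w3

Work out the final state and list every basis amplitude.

The final amplitudes are sqrt(2)*I/2 on |0000>, sqrt(2)*I/2 on |1000>, and 0 on every other basis state.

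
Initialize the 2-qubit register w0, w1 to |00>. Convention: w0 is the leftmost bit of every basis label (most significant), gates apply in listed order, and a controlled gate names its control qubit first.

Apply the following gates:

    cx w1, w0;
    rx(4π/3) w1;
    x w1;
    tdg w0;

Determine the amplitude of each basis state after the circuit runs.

The resulting statevector has amplitude -sqrt(3)*I/2 on |00>, -1/2 on |01>, 0 on |10>, 0 on |11>.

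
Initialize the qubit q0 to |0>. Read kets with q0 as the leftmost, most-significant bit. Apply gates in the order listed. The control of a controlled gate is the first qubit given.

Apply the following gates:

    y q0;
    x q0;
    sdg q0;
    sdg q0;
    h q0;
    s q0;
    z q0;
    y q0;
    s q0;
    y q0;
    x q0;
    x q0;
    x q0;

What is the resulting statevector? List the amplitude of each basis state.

After the circuit, the state carries amplitude sqrt(2)/2 on |0>, -sqrt(2)/2 on |1>.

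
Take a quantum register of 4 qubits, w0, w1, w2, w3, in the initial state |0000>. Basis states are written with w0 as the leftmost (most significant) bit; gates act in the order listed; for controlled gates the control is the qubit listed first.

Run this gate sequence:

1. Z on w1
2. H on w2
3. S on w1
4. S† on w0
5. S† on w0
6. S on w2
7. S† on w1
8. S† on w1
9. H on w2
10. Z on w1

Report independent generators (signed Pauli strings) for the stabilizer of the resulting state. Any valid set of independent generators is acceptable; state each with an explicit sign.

The stabilizer group can be generated by -IIYI, +ZIII, +IZII, +IIIZ, among other valid generating sets.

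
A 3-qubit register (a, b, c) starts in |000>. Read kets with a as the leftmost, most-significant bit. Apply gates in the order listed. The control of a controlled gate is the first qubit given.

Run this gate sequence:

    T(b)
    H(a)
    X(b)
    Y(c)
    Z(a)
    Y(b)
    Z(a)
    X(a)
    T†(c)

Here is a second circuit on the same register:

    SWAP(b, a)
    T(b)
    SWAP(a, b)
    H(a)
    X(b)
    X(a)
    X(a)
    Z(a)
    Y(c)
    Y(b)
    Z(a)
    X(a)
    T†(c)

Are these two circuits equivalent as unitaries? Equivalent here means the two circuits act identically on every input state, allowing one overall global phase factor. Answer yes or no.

No, they are not equivalent — no single phase factor reconciles the two unitaries.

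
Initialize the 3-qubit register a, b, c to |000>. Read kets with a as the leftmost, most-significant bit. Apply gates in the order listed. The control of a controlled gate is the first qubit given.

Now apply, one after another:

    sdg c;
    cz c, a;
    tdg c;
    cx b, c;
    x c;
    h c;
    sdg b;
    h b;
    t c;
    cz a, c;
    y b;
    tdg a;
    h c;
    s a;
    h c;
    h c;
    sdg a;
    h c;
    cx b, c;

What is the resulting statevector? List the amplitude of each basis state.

The resulting statevector has amplitude -I/2 on |000>, exp(3*I*pi/4)/2 on |001>, -exp(3*I*pi/4)/2 on |010>, I/2 on |011>, 0 on |100>, 0 on |101>, 0 on |110>, 0 on |111>. Key observation: steps 13-18 multiply out to the identity, so the circuit reduces to the remaining gates.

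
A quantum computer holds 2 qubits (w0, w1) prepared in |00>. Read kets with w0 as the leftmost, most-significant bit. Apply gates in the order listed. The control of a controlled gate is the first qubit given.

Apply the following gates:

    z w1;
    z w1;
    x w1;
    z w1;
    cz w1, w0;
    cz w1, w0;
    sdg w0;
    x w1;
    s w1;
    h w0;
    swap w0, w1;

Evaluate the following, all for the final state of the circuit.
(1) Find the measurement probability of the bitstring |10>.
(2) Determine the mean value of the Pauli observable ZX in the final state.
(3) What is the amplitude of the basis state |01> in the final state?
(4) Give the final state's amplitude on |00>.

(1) A full measurement returns |10> with probability 0.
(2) The observable ZX averages to 1.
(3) The final state's coefficient on |01> equals -sqrt(2)/2.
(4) The final state's coefficient on |00> equals -sqrt(2)/2.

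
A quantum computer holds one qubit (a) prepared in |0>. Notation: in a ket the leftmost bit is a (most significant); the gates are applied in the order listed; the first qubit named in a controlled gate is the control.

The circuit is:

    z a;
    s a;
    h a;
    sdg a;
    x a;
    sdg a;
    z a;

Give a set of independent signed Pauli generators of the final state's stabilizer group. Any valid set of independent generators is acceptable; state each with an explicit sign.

One valid set of independent stabilizer generators is -X (any independent generating set of the same group is equally correct).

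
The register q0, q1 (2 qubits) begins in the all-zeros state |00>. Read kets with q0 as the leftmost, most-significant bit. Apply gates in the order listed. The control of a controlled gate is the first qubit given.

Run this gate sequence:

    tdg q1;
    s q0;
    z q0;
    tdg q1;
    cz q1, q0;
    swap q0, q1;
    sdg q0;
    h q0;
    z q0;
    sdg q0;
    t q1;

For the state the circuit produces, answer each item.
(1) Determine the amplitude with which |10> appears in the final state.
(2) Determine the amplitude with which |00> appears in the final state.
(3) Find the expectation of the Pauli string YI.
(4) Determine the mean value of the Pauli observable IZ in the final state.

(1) The amplitude on |10> is sqrt(2)*I/2.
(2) |00> carries amplitude sqrt(2)/2 in the final state.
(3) In the final state, YI has expectation 1.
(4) The expectation value of IZ is 1.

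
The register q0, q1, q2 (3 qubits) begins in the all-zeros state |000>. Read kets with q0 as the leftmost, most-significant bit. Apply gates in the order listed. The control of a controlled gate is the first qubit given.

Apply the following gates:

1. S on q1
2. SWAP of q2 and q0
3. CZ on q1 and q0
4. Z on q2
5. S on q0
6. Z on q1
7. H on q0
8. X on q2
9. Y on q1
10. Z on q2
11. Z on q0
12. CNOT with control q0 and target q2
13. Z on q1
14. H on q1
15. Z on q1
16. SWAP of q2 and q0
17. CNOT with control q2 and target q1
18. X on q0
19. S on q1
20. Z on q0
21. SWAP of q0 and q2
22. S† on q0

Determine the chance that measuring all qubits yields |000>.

Outcome |000> occurs with probability 1/4.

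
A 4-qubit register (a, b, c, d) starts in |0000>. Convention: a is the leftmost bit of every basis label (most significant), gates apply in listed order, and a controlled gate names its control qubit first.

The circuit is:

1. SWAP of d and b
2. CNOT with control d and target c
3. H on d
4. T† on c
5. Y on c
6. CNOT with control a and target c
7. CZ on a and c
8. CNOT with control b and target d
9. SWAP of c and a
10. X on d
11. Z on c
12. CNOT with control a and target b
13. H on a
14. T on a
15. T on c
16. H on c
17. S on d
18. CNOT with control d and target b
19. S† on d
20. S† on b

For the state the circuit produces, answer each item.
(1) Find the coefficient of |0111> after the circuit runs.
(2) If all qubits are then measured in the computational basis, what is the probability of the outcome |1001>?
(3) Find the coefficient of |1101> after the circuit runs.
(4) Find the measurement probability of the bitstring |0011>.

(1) |0111> carries amplitude 0 in the final state.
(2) The probability of measuring |1001> is 1/8.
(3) |1101> carries amplitude 0 in the final state.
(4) Outcome |0011> occurs with probability 1/8.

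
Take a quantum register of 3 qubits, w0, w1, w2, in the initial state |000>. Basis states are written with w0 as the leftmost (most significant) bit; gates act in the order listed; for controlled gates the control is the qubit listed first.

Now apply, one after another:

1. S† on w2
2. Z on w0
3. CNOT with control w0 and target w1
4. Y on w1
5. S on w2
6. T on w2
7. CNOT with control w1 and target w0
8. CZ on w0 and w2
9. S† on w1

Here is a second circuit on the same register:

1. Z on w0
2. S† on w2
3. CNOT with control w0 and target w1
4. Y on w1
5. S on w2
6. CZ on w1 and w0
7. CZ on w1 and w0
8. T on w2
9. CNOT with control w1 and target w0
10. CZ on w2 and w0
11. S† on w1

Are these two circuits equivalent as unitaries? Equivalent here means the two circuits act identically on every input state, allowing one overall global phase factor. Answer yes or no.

Yes: on every input state the two circuits agree up to one overall phase factor.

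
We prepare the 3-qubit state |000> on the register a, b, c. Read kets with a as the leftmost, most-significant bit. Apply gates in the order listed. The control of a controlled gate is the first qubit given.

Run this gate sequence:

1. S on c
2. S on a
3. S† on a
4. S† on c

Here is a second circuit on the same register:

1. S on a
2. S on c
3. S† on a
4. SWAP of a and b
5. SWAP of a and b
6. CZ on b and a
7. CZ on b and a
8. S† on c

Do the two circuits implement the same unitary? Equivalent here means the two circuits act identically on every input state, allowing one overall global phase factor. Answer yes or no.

Yes: on every input state the two circuits agree up to one overall phase factor.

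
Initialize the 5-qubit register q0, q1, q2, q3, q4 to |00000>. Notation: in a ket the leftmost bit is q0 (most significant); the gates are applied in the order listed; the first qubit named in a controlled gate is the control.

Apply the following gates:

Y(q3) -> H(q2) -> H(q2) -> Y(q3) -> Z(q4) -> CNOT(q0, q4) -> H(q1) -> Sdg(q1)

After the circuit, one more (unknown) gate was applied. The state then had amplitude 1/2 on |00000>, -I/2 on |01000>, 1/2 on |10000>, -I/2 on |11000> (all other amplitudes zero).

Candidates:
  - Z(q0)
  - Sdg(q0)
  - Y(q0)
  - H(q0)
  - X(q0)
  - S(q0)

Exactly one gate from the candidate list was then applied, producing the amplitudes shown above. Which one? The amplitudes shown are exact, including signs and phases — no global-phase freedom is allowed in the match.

The unique candidate consistent with the amplitudes is H(q0). Key observation: the block from step 1 through step 4 cancels to the identity and can be dropped.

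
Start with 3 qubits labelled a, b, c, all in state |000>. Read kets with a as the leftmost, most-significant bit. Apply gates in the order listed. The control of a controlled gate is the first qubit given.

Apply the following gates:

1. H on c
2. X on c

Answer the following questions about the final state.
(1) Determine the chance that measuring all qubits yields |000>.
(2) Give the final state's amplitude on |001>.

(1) A full measurement returns |000> with probability 1/2.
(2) The final state's coefficient on |001> equals sqrt(2)/2.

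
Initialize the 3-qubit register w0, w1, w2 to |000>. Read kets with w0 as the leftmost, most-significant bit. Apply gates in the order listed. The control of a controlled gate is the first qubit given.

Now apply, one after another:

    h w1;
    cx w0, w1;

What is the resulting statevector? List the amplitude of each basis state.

The resulting statevector has amplitude sqrt(2)/2 on |000>, sqrt(2)/2 on |010>, and 0 on every other basis state.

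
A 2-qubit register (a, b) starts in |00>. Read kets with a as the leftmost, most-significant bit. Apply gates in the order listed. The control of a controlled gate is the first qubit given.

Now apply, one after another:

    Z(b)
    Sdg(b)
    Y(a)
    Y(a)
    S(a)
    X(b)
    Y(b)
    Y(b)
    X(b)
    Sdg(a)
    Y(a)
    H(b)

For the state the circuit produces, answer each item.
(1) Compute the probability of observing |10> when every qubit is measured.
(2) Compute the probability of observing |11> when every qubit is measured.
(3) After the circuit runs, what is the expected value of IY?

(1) The probability of measuring |10> is 1/2. Key observation: gates 4-11 undo each other exactly, leaving only the rest of the circuit to track.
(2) A full measurement returns |11> with probability 1/2.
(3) In the final state, IY has expectation 0.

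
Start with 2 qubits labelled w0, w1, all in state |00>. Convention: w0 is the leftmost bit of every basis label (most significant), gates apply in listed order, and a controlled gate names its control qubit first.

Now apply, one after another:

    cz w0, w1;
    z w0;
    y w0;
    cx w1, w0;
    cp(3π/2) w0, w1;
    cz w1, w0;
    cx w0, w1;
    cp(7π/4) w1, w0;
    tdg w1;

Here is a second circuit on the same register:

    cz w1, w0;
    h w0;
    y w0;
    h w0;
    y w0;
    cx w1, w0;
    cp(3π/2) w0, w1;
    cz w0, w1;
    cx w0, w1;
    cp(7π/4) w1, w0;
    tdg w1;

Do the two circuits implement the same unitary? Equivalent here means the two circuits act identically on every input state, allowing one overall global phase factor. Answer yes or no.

No: there is an input state on which the two circuits produce genuinely different outputs (not merely differing by a phase).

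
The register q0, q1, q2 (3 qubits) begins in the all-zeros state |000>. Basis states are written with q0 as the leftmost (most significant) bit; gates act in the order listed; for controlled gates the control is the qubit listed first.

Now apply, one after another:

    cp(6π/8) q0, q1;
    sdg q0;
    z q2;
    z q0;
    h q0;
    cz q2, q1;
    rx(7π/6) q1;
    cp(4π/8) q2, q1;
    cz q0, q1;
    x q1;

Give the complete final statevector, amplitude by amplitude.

After the circuit, the state carries amplitude I*(-sqrt(3) - 1)/4 on |000>, 0 on |001>, 1/4 - sqrt(3)/4 on |010>, 0 on |011>, I*(1 + sqrt(3))/4 on |100>, 0 on |101>, 1/4 - sqrt(3)/4 on |110>, 0 on |111>.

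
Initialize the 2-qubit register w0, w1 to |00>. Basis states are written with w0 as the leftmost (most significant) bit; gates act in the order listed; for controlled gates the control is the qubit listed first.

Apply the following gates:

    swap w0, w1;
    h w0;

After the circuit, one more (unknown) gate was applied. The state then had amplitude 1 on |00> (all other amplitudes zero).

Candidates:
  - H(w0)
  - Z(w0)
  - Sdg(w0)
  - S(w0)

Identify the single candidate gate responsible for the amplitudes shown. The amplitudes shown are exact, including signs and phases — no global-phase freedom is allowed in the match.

The unique candidate consistent with the amplitudes is H(w0).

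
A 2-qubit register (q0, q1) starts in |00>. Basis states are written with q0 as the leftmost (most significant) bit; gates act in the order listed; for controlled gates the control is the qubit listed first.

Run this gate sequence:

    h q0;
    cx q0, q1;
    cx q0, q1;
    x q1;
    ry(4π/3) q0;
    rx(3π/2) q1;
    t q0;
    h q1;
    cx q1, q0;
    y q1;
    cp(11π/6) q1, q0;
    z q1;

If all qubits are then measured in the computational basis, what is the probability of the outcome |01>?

The probability of measuring |01> is sqrt(3)/8 + 1/4. Key observation: the block from step 2 through step 3 cancels to the identity and can be dropped.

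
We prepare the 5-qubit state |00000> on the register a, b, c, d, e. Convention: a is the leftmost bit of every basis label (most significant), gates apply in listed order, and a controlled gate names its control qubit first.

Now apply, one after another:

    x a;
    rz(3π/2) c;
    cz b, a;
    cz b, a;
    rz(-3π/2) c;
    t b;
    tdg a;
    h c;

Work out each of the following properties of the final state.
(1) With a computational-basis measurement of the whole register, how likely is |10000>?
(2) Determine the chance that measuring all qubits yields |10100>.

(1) Outcome |10000> occurs with probability 1/2. Key observation: steps 2-5 multiply out to the identity, so the circuit reduces to the remaining gates.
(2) A full measurement returns |10100> with probability 1/2.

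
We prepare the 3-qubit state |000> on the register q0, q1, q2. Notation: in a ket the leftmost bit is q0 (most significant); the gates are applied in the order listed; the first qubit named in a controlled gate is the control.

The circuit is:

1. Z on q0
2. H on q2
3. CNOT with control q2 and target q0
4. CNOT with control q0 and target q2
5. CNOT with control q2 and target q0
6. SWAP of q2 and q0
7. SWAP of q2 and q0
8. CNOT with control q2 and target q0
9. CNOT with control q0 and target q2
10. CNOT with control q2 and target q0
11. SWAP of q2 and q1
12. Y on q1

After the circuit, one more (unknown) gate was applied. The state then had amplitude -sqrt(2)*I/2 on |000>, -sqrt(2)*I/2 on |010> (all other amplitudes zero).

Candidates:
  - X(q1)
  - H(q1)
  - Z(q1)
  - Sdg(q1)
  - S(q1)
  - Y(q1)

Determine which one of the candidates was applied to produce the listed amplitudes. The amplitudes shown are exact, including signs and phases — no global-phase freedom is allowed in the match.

The applied gate was Z(q1).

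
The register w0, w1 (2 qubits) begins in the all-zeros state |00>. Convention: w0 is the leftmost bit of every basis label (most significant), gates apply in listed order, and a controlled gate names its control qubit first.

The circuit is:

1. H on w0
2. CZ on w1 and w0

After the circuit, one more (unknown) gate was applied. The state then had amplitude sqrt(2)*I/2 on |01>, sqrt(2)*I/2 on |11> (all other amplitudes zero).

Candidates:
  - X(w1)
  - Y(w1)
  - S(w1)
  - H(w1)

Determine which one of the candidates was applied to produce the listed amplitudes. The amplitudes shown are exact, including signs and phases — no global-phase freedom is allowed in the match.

The applied gate was Y(w1).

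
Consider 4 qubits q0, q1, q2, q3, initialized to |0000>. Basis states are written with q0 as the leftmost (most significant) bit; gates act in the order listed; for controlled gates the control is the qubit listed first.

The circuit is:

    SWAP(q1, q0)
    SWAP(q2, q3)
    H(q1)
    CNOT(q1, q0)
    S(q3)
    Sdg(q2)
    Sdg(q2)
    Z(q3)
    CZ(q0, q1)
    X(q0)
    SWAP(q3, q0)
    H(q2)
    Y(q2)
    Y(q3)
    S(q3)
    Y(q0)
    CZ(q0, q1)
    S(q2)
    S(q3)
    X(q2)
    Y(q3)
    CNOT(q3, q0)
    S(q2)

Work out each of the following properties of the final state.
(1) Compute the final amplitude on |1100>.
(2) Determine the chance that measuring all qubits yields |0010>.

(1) The final state's coefficient on |1100> equals I/2.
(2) The probability of measuring |0010> is 0.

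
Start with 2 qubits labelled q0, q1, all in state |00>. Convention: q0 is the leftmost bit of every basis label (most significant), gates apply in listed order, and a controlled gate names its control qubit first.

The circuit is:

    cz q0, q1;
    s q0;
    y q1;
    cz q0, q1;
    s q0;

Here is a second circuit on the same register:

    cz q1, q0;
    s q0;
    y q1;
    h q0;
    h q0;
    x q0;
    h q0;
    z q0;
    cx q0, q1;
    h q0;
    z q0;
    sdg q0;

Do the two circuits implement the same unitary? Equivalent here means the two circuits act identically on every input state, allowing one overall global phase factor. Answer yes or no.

No — the two circuits implement different unitaries, even allowing a global phase.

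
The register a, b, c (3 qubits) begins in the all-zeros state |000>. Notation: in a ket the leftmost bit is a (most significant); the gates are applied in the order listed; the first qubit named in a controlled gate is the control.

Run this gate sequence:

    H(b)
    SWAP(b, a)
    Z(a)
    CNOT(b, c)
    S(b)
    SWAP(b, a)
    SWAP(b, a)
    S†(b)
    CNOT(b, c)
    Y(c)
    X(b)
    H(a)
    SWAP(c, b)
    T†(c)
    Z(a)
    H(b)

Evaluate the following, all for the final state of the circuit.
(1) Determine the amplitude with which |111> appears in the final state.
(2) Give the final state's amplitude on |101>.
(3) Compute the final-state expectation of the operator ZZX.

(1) The amplitude on |111> is sqrt(2)*exp(I*pi/4)/2. Key observation: steps 4-9 multiply out to the identity, so the circuit reduces to the remaining gates.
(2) |101> carries amplitude -sqrt(2)*exp(I*pi/4)/2 in the final state.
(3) In the final state, ZZX has expectation 0.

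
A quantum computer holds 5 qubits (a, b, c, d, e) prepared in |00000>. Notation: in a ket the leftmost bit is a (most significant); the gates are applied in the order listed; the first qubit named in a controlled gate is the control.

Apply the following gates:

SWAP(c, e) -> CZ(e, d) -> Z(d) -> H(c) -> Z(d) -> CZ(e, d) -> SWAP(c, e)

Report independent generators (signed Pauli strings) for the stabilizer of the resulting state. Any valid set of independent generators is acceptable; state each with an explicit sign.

The final state is stabilized by the group generated by +IIIIX, +ZIIII, +IZIII, +IIZII, +IIIZI; other independent generating sets are equally valid.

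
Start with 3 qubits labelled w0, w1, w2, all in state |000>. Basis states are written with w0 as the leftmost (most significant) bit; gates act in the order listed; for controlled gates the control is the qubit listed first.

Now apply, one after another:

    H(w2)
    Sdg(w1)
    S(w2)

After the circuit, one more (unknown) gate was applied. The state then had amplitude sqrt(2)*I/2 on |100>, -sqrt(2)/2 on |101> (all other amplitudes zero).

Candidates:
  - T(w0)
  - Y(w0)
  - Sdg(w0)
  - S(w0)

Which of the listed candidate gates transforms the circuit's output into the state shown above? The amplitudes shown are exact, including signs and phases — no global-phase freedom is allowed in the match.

The applied gate was Y(w0).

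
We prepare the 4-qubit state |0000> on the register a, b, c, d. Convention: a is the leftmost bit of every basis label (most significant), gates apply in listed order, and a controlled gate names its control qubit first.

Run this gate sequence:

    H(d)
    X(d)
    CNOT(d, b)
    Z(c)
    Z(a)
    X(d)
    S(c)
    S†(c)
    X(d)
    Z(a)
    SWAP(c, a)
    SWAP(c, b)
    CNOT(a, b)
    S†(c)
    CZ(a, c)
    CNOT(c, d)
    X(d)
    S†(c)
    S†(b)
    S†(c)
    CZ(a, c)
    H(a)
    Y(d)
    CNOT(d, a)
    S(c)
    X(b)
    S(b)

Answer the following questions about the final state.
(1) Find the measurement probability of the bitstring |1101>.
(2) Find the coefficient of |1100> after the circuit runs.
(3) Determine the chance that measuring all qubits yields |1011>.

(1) Outcome |1101> occurs with probability 0.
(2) The amplitude on |1100> is 1/2.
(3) The probability of measuring |1011> is 0.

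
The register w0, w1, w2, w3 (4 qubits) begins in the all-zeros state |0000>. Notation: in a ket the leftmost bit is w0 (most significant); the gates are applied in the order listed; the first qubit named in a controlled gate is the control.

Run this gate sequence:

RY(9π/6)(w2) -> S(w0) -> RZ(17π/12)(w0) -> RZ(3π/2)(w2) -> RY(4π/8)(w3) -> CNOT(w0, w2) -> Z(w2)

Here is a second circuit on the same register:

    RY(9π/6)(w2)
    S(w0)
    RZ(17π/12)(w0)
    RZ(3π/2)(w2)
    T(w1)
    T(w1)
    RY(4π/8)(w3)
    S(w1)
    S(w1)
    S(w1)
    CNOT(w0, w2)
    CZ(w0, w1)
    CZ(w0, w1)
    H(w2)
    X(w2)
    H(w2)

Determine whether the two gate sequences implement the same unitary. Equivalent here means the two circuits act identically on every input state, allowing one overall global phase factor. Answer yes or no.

Yes: on every input state the two circuits agree up to one overall phase factor.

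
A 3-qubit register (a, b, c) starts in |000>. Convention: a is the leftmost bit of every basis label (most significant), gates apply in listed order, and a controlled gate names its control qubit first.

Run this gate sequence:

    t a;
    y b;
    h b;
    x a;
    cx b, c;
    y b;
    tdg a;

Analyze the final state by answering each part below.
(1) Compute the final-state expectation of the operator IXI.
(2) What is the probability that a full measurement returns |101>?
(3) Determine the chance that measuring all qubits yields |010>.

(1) The expectation value of IXI is 0.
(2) Outcome |101> occurs with probability 1/2.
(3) The probability of measuring |010> is 0.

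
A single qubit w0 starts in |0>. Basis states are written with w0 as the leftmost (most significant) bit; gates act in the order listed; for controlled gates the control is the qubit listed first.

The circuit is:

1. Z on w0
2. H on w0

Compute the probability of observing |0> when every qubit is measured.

The probability of measuring |0> is 1/2.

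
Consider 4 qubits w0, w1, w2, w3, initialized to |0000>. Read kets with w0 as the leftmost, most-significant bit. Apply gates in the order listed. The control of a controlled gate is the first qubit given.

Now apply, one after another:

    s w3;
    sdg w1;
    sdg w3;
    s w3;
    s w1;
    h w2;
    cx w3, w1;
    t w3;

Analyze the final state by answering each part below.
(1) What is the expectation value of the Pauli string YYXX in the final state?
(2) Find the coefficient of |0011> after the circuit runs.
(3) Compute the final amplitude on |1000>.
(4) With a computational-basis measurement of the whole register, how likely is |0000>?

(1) The expectation value of YYXX is 0. Key observation: gates 2-5 undo each other exactly, leaving only the rest of the circuit to track.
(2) The amplitude on |0011> is 0.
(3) The final state's coefficient on |1000> equals 0.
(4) A full measurement returns |0000> with probability 1/2.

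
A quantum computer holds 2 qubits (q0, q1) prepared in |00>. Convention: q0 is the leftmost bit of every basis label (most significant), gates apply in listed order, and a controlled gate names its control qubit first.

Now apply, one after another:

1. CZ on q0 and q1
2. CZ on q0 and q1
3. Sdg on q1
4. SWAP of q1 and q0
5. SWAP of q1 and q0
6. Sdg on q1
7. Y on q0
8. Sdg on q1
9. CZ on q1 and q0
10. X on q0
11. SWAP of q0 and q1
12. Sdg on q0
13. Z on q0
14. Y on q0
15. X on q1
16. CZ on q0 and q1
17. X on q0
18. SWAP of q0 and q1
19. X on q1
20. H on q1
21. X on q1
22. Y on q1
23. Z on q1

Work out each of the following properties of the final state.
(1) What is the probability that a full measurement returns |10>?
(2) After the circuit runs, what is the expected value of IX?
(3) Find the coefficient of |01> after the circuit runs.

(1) Outcome |10> occurs with probability 1/2.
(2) The expectation value of IX is -1.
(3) The amplitude on |01> is 0.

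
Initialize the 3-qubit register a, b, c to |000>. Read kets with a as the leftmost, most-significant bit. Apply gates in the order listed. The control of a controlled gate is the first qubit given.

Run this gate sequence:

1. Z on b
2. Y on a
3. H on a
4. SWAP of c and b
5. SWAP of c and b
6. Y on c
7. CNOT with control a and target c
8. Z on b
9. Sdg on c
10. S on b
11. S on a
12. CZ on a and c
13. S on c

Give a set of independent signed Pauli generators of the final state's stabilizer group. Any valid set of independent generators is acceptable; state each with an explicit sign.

The final state is stabilized by the group generated by +XIY, -ZIZ, +IZI; other independent generating sets are equally valid.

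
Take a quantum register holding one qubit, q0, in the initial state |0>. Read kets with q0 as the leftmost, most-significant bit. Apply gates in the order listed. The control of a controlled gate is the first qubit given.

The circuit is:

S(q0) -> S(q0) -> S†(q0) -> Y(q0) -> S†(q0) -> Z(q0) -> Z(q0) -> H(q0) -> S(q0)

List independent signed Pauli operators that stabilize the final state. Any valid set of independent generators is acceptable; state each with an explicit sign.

One valid set of independent stabilizer generators is -Y (any independent generating set of the same group is equally correct).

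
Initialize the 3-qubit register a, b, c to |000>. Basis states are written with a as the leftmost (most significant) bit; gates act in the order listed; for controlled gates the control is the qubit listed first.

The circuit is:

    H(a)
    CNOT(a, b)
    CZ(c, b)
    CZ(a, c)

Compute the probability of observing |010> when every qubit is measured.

A full measurement returns |010> with probability 0.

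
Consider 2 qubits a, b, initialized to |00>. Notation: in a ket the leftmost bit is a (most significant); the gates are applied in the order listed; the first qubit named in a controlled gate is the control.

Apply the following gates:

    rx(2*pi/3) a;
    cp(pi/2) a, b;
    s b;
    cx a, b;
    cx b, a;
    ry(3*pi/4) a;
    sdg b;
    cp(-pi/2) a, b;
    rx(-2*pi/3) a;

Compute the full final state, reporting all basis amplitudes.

The resulting statevector has amplitude sqrt(2 - sqrt(2))/8 + I*sqrt(3*sqrt(2) + 6)/8 on |00>, -3*sqrt(sqrt(2) + 2)/8 - sqrt(6 - 3*sqrt(2))/8 on |01>, sqrt(sqrt(2) + 2)/8 + I*sqrt(6 - 3*sqrt(2))/8 on |10>, -3*I*sqrt(2 - sqrt(2))/8 + I*sqrt(3*sqrt(2) + 6)/8 on |11>.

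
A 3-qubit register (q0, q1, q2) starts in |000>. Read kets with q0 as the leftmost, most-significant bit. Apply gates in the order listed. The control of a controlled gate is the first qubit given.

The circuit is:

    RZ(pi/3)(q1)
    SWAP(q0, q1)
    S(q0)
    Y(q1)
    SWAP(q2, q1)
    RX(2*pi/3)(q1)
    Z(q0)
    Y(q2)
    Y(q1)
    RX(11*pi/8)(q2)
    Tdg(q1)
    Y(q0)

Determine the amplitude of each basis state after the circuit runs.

The final amplitudes are 0 on |000>, 0 on |001>, 0 on |010>, 0 on |011>, sqrt(3)*exp(I*pi/3)*cos(5*pi/16)/2 on |100>, sqrt(3)*exp(5*I*pi/6)*sin(5*pi/16)/2 on |101>, -exp(7*I*pi/12)*cos(5*pi/16)/2 on |110>, exp(I*pi/12)*sin(5*pi/16)/2 on |111>.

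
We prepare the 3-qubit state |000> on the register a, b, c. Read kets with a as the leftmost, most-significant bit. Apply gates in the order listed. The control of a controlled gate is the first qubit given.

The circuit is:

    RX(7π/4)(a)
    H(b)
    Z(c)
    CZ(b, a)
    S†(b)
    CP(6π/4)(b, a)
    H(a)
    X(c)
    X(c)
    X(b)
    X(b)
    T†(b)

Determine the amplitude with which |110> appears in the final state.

The final state's coefficient on |110> equals (sqrt(2 - sqrt(2)) + sqrt(sqrt(2) + 2))*exp(I*pi/4)/4. Key observation: the block from step 8 through step 9 cancels to the identity and can be dropped.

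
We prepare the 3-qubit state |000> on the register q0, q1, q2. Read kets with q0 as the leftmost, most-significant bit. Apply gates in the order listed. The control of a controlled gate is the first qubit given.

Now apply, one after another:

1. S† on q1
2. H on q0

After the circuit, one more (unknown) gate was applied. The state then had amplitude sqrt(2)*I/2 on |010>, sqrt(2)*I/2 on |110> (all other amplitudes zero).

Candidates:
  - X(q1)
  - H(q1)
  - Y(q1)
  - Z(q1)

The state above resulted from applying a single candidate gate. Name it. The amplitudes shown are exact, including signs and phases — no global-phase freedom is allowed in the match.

The applied gate was Y(q1).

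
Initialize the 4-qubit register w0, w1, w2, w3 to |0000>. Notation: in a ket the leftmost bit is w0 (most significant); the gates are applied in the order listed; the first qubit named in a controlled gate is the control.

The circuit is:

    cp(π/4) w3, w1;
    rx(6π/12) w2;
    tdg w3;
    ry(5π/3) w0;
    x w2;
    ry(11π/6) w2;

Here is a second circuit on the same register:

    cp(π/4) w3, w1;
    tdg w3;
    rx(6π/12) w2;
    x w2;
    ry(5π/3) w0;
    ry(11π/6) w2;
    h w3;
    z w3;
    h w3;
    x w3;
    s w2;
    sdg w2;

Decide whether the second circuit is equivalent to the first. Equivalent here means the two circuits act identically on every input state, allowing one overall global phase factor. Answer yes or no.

Yes, they are equivalent — the unitaries differ by at most a global phase.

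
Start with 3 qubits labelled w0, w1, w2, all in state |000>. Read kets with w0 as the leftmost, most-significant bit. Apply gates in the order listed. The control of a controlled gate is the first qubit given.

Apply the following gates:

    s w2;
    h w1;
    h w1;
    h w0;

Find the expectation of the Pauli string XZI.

The expectation value of XZI is 1. Key observation: gates 2-3 undo each other exactly, leaving only the rest of the circuit to track.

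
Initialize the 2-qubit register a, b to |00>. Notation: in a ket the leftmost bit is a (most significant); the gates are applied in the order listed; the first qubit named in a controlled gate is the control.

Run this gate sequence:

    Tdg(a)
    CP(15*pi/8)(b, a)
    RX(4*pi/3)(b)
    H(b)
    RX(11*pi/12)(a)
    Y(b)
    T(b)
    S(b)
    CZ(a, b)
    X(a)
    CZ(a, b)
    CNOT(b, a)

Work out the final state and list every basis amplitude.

After the circuit, the state carries amplitude sqrt(4 - 2*sqrt(2))/16 + sqrt(6*sqrt(2) + 12)/16 - 3*I*sqrt(2*sqrt(2) + 4)/16 - I*sqrt(12 - 6*sqrt(2))/16 on |00>, -sqrt(6*sqrt(2) + 12)*exp(3*I*pi/4)/16 - sqrt(2*sqrt(2) + 4)*exp(I*pi/4)/16 + sqrt(12 - 6*sqrt(2))*exp(I*pi/4)/16 + 3*sqrt(4 - 2*sqrt(2))*exp(3*I*pi/4)/16 on |01>, -3*sqrt(4 - 2*sqrt(2))/16 + sqrt(6*sqrt(2) + 12)/16 - I*sqrt(12 - 6*sqrt(2))/16 + I*sqrt(2*sqrt(2) + 4)/16 on |10>, -3*sqrt(2*sqrt(2) + 4)*exp(I*pi/4)/16 - sqrt(12 - 6*sqrt(2))*exp(I*pi/4)/16 + sqrt(4 - 2*sqrt(2))*exp(3*I*pi/4)/16 + sqrt(6*sqrt(2) + 12)*exp(3*I*pi/4)/16 on |11>.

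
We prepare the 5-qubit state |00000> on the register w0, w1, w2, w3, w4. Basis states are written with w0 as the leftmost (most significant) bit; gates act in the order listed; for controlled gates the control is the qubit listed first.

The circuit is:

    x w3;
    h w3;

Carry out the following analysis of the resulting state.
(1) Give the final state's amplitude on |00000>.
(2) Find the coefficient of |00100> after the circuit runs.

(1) The amplitude on |00000> is sqrt(2)/2.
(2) |00100> carries amplitude 0 in the final state.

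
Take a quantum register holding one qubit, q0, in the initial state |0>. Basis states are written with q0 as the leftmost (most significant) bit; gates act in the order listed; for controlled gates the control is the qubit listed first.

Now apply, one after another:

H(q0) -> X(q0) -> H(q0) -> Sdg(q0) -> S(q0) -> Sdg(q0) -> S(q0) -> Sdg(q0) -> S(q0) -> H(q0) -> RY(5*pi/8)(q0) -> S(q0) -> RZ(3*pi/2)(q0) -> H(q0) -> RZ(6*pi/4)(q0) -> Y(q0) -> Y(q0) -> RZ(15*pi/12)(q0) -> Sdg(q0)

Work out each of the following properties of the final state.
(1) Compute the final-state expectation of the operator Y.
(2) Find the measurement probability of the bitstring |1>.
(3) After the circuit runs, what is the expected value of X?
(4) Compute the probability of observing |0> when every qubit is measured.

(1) In the final state, Y has expectation -sqrt(2*sqrt(2) + 4)/4. Key observation: steps 3-10 multiply out to the identity, so the circuit reduces to the remaining gates.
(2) A full measurement returns |1> with probability sin(5*pi/16)**2.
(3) The observable X averages to -sqrt(2*sqrt(2) + 4)/4.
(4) Outcome |0> occurs with probability cos(5*pi/16)**2.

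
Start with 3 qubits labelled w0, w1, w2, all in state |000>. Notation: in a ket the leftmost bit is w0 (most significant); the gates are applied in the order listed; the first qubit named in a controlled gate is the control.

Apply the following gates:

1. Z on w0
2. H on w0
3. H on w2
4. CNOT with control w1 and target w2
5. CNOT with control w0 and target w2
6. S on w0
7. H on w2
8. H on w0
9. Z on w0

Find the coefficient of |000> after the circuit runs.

The final state's coefficient on |000> equals 1/2 + I/2.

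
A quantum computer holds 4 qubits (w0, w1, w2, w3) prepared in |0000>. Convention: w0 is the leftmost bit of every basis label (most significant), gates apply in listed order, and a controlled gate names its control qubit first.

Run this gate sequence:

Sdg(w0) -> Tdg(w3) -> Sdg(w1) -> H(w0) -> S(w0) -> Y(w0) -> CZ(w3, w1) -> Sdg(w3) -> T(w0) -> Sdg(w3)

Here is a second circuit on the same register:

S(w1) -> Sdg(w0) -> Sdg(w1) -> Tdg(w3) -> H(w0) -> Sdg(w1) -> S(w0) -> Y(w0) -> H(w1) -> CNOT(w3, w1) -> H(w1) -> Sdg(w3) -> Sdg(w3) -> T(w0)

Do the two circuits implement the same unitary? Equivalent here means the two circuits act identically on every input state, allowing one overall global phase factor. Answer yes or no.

Yes — the two circuits implement the same unitary up to a global phase.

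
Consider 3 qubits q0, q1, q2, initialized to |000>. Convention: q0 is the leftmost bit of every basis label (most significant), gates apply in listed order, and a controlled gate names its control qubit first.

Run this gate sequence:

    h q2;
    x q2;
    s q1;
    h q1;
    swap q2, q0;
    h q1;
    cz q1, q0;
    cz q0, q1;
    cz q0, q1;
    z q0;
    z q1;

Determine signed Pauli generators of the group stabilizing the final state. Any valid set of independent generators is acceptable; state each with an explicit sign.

The stabilizer group can be generated by -XII, +IZI, +IIZ, among other valid generating sets. Key observation: gates 8-9 undo each other exactly, leaving only the rest of the circuit to track.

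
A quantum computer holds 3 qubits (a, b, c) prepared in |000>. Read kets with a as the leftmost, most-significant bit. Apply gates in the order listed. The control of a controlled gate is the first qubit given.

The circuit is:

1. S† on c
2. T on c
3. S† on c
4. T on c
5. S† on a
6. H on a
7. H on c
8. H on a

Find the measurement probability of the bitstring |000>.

A full measurement returns |000> with probability 1/2.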